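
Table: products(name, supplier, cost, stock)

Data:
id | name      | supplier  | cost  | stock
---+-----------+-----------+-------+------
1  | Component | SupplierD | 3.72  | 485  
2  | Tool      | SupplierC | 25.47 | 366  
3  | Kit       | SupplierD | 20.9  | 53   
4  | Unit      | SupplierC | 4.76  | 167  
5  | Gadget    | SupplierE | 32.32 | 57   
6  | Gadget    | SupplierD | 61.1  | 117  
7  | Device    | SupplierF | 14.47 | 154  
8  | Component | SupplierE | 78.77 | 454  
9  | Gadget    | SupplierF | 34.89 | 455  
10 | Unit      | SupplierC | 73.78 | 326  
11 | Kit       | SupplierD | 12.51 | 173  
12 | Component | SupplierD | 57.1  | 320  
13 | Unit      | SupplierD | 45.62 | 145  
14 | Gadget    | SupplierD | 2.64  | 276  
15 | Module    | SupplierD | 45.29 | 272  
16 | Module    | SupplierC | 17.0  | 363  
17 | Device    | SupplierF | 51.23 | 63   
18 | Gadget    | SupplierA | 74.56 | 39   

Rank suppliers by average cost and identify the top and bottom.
SELECT supplier, AVG(cost)
FROM products
GROUP BY supplier
ORDER BY AVG(cost)

All groups:
  SupplierC: 30.25
  SupplierD: 31.11
  SupplierF: 33.53
  SupplierE: 55.55
  SupplierA: 74.56

Highest: SupplierA (74.56)
Lowest: SupplierC (30.25)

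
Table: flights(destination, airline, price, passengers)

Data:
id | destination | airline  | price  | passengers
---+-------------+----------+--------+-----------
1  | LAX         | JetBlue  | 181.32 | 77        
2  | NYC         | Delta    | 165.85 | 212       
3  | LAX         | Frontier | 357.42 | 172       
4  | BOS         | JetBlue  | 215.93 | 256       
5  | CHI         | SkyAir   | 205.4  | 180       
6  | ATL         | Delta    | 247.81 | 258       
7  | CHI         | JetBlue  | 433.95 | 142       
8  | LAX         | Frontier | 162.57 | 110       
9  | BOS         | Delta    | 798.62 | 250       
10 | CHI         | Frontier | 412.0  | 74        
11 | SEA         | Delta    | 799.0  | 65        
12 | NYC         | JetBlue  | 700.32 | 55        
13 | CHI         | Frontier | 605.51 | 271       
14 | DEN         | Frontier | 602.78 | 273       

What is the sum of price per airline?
SELECT airline, SUM(price) as result
FROM flights
GROUP BY airline

Result:
  Delta: 2011.28
  Frontier: 2140.28
  JetBlue: 1531.52
  SkyAir: 205.40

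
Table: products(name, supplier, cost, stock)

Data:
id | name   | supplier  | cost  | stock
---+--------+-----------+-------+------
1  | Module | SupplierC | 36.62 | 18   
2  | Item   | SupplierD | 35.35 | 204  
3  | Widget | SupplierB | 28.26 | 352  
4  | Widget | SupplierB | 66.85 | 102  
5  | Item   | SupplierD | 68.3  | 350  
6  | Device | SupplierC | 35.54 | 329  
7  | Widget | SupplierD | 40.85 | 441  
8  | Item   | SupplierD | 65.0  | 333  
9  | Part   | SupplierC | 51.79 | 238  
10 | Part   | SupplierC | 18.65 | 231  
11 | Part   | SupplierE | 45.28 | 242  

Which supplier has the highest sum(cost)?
SELECT supplier, SUM(cost) as val
FROM products
GROUP BY supplier
ORDER BY val DESC
LIMIT 1

Result: SupplierD with sum(cost) = 209.50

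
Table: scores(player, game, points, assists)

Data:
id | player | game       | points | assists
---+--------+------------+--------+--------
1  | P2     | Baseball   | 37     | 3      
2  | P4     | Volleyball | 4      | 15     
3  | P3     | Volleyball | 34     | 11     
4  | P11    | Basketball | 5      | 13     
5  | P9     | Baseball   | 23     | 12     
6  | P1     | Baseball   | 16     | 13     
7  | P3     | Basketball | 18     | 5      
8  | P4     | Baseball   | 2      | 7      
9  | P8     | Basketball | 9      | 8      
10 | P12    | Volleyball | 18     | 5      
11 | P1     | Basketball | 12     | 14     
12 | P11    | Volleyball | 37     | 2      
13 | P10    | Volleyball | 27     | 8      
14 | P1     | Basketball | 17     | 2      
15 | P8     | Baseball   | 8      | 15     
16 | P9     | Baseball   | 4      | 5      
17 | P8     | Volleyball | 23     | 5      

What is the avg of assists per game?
SELECT game, AVG(assists) as result
FROM scores
GROUP BY game

Result:
  Baseball: 9.17
  Basketball: 8.40
  Volleyball: 7.67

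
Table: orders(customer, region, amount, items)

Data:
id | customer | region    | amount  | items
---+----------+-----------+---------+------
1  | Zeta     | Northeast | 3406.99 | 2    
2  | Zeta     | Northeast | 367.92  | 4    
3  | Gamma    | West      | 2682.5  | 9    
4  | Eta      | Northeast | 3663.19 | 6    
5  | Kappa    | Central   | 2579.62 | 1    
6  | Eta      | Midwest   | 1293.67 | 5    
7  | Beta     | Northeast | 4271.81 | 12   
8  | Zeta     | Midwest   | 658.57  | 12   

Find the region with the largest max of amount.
SELECT region, MAX(amount) as val
FROM orders
GROUP BY region
ORDER BY val DESC
LIMIT 1

Result: Northeast with max(amount) = 4271.81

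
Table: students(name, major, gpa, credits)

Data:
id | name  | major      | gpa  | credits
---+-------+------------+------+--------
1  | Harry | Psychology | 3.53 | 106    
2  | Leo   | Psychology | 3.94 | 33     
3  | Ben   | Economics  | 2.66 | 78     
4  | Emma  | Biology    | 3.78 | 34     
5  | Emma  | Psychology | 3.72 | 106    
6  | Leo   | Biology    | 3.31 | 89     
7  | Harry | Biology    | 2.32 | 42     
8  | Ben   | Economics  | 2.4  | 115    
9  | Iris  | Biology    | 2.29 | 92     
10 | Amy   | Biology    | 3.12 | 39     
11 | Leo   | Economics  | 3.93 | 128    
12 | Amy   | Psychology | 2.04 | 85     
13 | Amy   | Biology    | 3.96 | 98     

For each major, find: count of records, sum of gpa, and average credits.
SELECT major,
       COUNT(*) as cnt,
       SUM(gpa) as total_gpa,
       AVG(credits) as avg_credits
FROM students
GROUP BY major

Result:
  Biology: 6 records, 18.78 total gpa, 65.67 avg credits
  Economics: 3 records, 8.99 total gpa, 107.00 avg credits
  Psychology: 4 records, 13.23 total gpa, 82.50 avg credits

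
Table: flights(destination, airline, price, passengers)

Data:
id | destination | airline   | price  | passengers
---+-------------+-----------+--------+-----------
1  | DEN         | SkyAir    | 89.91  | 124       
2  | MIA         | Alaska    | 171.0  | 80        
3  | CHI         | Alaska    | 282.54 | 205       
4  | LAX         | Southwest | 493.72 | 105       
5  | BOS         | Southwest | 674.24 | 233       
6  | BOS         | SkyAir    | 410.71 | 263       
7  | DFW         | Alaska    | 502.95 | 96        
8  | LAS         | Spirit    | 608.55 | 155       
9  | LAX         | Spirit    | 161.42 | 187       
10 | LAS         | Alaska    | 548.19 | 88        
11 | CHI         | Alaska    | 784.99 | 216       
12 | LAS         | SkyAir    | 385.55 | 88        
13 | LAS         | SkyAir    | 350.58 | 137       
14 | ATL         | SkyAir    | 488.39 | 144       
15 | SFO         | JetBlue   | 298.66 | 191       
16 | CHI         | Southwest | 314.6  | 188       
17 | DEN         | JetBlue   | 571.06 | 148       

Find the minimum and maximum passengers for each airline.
SELECT airline, MIN(passengers), MAX(passengers)
FROM flights
GROUP BY airline

Result:
  Alaska: min=80, max=216
  JetBlue: min=148, max=191
  SkyAir: min=88, max=263
  Southwest: min=105, max=233
  Spirit: min=155, max=187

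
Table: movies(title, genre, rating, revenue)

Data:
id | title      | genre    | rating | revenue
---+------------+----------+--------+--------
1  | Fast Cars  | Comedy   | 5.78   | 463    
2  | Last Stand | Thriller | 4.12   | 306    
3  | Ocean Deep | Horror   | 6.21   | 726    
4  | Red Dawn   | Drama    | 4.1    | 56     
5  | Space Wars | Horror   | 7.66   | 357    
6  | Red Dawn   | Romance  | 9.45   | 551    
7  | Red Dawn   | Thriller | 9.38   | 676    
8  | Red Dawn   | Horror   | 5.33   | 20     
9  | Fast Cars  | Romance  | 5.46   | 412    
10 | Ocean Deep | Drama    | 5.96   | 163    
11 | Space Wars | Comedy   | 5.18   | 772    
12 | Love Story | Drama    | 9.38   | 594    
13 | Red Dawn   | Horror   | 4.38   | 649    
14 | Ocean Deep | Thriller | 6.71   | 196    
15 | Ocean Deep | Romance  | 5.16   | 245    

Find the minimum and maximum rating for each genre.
SELECT genre, MIN(rating), MAX(rating)
FROM movies
GROUP BY genre

Result:
  Comedy: min=5.18, max=5.78
  Drama: min=4.10, max=9.38
  Horror: min=4.38, max=7.66
  Romance: min=5.16, max=9.45
  Thriller: min=4.12, max=9.38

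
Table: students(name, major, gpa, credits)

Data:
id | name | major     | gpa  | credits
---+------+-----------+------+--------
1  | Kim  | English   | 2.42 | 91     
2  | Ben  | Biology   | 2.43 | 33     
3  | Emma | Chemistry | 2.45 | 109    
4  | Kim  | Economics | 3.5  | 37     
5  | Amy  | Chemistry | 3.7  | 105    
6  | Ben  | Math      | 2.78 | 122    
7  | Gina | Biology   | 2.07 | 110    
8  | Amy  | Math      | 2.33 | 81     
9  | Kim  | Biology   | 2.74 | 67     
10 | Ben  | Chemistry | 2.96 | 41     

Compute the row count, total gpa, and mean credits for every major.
SELECT major,
       COUNT(*) as cnt,
       SUM(gpa) as total_gpa,
       AVG(credits) as avg_credits
FROM students
GROUP BY major

Result:
  Biology: 3 records, 7.24 total gpa, 70.00 avg credits
  Chemistry: 3 records, 9.11 total gpa, 85.00 avg credits
  Economics: 1 records, 3.50 total gpa, 37.00 avg credits
  English: 1 records, 2.42 total gpa, 91.00 avg credits
  Math: 2 records, 5.11 total gpa, 101.50 avg credits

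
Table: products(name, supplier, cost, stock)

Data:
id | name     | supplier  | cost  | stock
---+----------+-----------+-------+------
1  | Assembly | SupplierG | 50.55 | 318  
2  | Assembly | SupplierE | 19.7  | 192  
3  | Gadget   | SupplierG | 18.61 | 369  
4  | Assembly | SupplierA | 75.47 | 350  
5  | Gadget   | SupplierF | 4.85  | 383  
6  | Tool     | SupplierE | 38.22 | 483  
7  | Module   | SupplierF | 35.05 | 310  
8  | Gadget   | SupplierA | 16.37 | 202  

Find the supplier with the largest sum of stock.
SELECT supplier, SUM(stock) as val
FROM products
GROUP BY supplier
ORDER BY val DESC
LIMIT 1

Result: SupplierF with sum(stock) = 693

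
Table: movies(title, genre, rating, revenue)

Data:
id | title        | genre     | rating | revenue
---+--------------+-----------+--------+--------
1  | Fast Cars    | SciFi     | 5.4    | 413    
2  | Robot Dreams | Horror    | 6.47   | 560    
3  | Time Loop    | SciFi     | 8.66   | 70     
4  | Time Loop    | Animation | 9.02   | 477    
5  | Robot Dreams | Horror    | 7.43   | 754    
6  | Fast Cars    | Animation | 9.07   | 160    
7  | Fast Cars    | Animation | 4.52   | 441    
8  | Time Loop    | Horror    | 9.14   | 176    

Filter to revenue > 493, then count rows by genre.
SELECT genre, COUNT(*)
FROM movies
WHERE revenue > 493
GROUP BY genre

Note: WHERE filters rows before grouping.

Result:
  Horror: 2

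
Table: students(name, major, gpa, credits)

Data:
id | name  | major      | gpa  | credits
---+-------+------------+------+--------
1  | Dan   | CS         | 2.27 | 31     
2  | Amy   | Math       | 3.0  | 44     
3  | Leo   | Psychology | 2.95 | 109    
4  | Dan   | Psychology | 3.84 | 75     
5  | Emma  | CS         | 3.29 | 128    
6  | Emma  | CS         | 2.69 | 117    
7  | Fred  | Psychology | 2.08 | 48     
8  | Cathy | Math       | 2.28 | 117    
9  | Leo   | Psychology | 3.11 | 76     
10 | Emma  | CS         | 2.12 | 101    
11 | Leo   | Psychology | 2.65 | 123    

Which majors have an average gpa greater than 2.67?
SELECT major, AVG(gpa)
FROM students
GROUP BY major
HAVING AVG(gpa) > 2.67

Result:
  Psychology: avg=2.93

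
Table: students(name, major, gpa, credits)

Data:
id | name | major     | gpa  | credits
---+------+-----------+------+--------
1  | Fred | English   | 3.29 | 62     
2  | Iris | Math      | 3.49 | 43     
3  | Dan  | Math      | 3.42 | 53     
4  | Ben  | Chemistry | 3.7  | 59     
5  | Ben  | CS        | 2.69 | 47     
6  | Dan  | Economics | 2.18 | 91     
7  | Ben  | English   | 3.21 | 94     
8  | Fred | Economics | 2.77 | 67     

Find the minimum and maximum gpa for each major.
SELECT major, MIN(gpa), MAX(gpa)
FROM students
GROUP BY major

Result:
  CS: min=2.69, max=2.69
  Chemistry: min=3.70, max=3.70
  Economics: min=2.18, max=2.77
  English: min=3.21, max=3.29
  Math: min=3.42, max=3.49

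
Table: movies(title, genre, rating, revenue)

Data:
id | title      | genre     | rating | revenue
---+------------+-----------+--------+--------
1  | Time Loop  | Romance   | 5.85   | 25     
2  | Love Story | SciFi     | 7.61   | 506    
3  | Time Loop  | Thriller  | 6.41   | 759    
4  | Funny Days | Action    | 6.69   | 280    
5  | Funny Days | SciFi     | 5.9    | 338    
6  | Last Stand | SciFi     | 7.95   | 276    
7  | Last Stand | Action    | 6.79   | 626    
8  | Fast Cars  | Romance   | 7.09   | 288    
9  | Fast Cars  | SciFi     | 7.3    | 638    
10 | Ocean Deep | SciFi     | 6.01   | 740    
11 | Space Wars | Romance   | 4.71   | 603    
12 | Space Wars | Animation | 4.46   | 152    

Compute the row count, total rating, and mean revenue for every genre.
SELECT genre,
       COUNT(*) as cnt,
       SUM(rating) as total_rating,
       AVG(revenue) as avg_revenue
FROM movies
GROUP BY genre

Result:
  Action: 2 records, 13.48 total rating, 453.00 avg revenue
  Animation: 1 records, 4.46 total rating, 152.00 avg revenue
  Romance: 3 records, 17.65 total rating, 305.33 avg revenue
  SciFi: 5 records, 34.77 total rating, 499.60 avg revenue
  Thriller: 1 records, 6.41 total rating, 759.00 avg revenue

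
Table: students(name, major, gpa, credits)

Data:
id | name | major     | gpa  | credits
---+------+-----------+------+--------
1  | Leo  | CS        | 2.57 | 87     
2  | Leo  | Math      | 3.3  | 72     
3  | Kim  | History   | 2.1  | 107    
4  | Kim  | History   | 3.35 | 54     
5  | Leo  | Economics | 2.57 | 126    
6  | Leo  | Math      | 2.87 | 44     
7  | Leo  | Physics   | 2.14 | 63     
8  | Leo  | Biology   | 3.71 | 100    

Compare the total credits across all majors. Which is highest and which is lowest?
SELECT major, SUM(credits)
FROM students
GROUP BY major
ORDER BY SUM(credits)

All groups:
  Physics: 63
  CS: 87
  Biology: 100
  Math: 116
  Economics: 126
  History: 161

Highest: History (161)
Lowest: Physics (63)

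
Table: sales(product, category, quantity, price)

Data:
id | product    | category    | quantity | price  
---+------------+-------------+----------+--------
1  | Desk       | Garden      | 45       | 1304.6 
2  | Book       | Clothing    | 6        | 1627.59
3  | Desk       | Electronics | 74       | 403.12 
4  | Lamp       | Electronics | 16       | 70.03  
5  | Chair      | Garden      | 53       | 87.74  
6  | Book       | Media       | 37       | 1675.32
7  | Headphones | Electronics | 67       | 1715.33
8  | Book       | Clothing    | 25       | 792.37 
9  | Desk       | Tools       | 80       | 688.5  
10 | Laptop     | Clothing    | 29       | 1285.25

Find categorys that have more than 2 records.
SELECT category, COUNT(*) as cnt
FROM sales
GROUP BY category
HAVING COUNT(*) > 2

Result:
  Clothing: 3
  Electronics: 3

Note: HAVING filters groups after aggregation, WHERE filters rows before.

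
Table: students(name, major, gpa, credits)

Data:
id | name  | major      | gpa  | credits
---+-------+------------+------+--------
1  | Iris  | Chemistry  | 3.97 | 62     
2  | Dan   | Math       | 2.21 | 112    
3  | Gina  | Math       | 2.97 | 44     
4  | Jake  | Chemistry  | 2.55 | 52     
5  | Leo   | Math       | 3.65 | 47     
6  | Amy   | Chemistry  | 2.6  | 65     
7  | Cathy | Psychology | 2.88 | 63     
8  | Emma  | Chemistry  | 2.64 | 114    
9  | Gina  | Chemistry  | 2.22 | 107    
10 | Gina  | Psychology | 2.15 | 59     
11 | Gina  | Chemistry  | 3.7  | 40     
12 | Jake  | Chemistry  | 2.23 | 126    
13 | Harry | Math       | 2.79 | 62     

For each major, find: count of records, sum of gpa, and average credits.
SELECT major,
       COUNT(*) as cnt,
       SUM(gpa) as total_gpa,
       AVG(credits) as avg_credits
FROM students
GROUP BY major

Result:
  Chemistry: 7 records, 19.91 total gpa, 80.86 avg credits
  Math: 4 records, 11.62 total gpa, 66.25 avg credits
  Psychology: 2 records, 5.03 total gpa, 61.00 avg credits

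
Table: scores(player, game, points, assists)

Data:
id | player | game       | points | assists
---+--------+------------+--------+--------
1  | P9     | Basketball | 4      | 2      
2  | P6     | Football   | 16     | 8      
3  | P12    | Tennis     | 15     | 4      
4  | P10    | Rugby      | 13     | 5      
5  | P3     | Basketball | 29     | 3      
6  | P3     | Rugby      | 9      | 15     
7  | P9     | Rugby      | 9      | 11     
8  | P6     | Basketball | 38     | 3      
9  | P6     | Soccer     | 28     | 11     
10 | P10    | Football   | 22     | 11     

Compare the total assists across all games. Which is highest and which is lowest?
SELECT game, SUM(assists)
FROM scores
GROUP BY game
ORDER BY SUM(assists)

All groups:
  Tennis: 4
  Basketball: 8
  Soccer: 11
  Football: 19
  Rugby: 31

Highest: Rugby (31)
Lowest: Tennis (4)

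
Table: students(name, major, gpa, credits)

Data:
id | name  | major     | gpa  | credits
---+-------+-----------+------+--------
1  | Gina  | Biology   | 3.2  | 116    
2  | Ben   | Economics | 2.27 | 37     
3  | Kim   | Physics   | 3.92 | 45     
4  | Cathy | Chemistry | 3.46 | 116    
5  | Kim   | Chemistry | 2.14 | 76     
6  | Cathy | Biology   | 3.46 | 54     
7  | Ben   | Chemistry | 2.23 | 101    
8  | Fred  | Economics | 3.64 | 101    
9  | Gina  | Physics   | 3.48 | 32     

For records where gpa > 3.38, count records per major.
SELECT major, COUNT(*)
FROM students
WHERE gpa > 3.38
GROUP BY major

Note: WHERE filters rows before grouping.

Result:
  Biology: 1
  Chemistry: 1
  Economics: 1
  Physics: 2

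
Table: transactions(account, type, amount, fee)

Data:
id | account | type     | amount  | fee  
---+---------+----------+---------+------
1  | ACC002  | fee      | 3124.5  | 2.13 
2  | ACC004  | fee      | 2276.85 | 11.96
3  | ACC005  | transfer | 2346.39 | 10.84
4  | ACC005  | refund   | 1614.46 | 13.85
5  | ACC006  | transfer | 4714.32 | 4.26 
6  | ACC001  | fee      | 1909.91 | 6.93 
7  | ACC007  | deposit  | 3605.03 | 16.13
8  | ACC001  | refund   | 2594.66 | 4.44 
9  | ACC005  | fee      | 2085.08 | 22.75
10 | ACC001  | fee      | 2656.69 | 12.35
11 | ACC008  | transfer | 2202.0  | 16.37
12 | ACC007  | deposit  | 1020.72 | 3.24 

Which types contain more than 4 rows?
SELECT type, COUNT(*) as cnt
FROM transactions
GROUP BY type
HAVING COUNT(*) > 4

Result:
  fee: 5

Note: HAVING filters groups after aggregation, WHERE filters rows before.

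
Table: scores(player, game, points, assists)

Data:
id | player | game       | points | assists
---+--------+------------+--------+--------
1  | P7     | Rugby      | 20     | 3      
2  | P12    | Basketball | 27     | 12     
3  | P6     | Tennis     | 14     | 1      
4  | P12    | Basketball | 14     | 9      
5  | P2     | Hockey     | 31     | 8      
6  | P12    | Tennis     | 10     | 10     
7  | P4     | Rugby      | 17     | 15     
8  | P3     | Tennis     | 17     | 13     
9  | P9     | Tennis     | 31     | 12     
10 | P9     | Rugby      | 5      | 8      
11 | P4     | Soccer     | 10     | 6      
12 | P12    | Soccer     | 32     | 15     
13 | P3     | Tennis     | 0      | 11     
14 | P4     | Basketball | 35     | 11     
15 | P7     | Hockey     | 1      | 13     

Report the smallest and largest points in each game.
SELECT game, MIN(points), MAX(points)
FROM scores
GROUP BY game

Result:
  Basketball: min=14, max=35
  Hockey: min=1, max=31
  Rugby: min=5, max=20
  Soccer: min=10, max=32
  Tennis: min=0, max=31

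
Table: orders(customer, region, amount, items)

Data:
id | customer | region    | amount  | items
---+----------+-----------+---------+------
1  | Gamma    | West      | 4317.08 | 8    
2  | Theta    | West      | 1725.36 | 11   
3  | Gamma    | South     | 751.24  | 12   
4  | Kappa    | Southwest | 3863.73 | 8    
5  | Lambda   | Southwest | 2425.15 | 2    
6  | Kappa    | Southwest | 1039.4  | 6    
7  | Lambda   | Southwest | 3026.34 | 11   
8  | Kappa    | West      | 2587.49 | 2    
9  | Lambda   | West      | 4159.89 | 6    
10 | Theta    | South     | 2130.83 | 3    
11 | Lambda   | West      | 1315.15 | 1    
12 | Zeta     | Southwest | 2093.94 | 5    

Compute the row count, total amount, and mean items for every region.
SELECT region,
       COUNT(*) as cnt,
       SUM(amount) as total_amount,
       AVG(items) as avg_items
FROM orders
GROUP BY region

Result:
  South: 2 records, 2882.07 total amount, 7.50 avg items
  Southwest: 5 records, 12448.56 total amount, 6.40 avg items
  West: 5 records, 14104.97 total amount, 5.60 avg items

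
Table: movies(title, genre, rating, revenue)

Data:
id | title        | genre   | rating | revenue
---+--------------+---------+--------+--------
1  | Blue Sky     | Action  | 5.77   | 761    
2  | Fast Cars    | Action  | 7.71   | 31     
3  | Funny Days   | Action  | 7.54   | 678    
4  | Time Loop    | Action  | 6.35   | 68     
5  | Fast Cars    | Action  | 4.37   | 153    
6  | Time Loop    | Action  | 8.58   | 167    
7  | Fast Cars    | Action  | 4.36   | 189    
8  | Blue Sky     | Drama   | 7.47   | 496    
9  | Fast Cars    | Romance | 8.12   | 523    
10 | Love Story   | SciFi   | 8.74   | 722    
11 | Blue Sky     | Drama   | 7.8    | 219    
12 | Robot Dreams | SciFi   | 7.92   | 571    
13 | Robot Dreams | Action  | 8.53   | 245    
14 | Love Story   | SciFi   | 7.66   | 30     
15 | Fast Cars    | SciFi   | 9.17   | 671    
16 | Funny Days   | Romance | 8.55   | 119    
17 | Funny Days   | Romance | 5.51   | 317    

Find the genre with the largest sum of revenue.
SELECT genre, SUM(revenue) as val
FROM movies
GROUP BY genre
ORDER BY val DESC
LIMIT 1

Result: Action with sum(revenue) = 2292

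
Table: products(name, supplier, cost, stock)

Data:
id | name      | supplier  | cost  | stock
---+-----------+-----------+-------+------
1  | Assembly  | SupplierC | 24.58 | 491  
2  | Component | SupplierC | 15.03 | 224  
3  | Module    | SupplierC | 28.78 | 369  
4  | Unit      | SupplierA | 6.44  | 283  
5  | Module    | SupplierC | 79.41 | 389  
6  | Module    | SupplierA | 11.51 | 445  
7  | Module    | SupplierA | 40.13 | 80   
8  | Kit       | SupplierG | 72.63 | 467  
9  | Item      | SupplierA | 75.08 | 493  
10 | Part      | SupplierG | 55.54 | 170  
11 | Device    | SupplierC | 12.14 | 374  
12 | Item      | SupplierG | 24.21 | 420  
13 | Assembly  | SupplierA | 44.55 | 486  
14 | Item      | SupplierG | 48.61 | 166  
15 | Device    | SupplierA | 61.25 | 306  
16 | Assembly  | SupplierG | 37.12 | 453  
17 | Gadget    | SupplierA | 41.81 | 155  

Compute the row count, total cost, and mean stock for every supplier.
SELECT supplier,
       COUNT(*) as cnt,
       SUM(cost) as total_cost,
       AVG(stock) as avg_stock
FROM products
GROUP BY supplier

Result:
  SupplierA: 7 records, 280.77 total cost, 321.14 avg stock
  SupplierC: 5 records, 159.94 total cost, 369.40 avg stock
  SupplierG: 5 records, 238.11 total cost, 335.20 avg stock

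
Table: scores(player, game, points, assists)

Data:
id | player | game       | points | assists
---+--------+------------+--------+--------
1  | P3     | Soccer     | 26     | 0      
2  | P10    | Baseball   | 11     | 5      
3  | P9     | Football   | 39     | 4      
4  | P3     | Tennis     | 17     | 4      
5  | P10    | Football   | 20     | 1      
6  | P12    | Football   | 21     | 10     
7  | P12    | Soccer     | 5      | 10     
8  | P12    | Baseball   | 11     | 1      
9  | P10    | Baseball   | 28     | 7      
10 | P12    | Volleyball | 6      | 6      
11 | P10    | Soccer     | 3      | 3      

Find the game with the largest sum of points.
SELECT game, SUM(points) as val
FROM scores
GROUP BY game
ORDER BY val DESC
LIMIT 1

Result: Football with sum(points) = 80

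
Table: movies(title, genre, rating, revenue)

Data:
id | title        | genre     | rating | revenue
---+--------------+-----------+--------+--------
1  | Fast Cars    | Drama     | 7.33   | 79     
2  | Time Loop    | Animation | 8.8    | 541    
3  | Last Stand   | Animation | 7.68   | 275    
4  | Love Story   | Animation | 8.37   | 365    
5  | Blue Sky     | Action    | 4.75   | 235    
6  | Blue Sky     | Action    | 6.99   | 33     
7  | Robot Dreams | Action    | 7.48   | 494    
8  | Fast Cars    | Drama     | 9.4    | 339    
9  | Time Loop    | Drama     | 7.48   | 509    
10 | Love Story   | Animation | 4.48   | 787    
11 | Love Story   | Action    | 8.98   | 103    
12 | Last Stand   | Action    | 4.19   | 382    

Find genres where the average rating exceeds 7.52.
SELECT genre, AVG(rating)
FROM movies
GROUP BY genre
HAVING AVG(rating) > 7.52

Result:
  Drama: avg=8.07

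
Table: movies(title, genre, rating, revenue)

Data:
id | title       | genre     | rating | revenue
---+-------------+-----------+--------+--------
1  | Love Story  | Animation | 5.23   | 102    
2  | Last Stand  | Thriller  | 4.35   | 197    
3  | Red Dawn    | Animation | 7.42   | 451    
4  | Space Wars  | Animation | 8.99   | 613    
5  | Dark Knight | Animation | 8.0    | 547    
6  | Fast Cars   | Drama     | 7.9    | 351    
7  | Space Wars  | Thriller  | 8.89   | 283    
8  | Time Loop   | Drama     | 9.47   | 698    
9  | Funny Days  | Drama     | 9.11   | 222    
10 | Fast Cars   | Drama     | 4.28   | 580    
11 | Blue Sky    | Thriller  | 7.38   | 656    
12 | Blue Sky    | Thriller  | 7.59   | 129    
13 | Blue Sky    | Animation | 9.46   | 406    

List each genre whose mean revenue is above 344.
SELECT genre, AVG(revenue)
FROM movies
GROUP BY genre
HAVING AVG(revenue) > 344

Result:
  Animation: avg=423.80
  Drama: avg=462.75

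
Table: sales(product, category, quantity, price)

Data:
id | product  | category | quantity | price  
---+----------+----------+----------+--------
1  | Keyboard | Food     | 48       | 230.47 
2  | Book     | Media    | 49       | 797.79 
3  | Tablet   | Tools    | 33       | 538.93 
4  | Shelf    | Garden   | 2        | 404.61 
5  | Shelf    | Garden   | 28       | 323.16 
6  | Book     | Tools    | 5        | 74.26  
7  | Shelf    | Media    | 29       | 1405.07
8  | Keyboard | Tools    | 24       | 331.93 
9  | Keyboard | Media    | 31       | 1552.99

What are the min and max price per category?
SELECT category, MIN(price), MAX(price)
FROM sales
GROUP BY category

Result:
  Food: min=230.47, max=230.47
  Garden: min=323.16, max=404.61
  Media: min=797.79, max=1552.99
  Tools: min=74.26, max=538.93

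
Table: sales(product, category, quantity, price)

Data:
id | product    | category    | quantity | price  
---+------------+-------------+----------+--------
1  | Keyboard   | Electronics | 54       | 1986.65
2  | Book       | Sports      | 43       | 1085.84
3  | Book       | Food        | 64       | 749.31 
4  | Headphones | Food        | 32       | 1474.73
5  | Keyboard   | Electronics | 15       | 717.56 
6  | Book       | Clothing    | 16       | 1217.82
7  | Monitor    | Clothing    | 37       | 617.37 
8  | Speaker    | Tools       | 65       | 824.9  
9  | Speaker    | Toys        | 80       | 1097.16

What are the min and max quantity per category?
SELECT category, MIN(quantity), MAX(quantity)
FROM sales
GROUP BY category

Result:
  Clothing: min=16, max=37
  Electronics: min=15, max=54
  Food: min=32, max=64
  Sports: min=43, max=43
  Tools: min=65, max=65
  Toys: min=80, max=80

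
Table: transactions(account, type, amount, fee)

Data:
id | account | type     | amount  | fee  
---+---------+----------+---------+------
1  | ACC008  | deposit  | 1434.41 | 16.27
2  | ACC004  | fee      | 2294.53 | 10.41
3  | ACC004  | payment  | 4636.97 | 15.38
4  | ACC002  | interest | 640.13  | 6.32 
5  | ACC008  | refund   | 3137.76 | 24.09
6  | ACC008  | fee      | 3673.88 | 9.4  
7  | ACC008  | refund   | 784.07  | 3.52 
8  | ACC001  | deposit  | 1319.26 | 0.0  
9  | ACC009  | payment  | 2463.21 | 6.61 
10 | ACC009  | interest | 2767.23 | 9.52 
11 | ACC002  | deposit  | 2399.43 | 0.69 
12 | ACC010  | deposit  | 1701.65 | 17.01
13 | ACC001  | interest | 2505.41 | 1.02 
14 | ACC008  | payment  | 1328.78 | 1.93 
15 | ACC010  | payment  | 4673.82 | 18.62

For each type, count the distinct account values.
SELECT type, COUNT(DISTINCT account)
FROM transactions
GROUP BY type

Result:
  deposit: 4 distinct
  fee: 2 distinct
  interest: 3 distinct
  payment: 4 distinct
  refund: 1 distinct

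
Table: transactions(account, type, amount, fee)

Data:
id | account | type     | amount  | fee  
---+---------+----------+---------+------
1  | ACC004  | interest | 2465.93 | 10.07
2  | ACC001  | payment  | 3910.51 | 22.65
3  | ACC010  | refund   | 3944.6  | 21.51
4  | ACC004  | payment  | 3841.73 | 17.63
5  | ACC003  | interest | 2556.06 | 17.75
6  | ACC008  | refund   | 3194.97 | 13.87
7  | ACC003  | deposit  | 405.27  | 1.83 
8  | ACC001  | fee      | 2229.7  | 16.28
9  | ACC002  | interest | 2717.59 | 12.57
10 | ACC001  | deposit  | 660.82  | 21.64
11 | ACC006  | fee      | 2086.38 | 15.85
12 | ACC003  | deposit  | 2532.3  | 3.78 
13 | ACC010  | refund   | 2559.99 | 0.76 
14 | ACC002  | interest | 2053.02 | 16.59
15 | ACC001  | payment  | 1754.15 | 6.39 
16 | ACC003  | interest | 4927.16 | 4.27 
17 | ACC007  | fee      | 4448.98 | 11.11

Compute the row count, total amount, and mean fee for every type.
SELECT type,
       COUNT(*) as cnt,
       SUM(amount) as total_amount,
       AVG(fee) as avg_fee
FROM transactions
GROUP BY type

Result:
  deposit: 3 records, 3598.39 total amount, 9.08 avg fee
  fee: 3 records, 8765.06 total amount, 14.41 avg fee
  interest: 5 records, 14719.76 total amount, 12.25 avg fee
  payment: 3 records, 9506.39 total amount, 15.56 avg fee
  refund: 3 records, 9699.56 total amount, 12.05 avg fee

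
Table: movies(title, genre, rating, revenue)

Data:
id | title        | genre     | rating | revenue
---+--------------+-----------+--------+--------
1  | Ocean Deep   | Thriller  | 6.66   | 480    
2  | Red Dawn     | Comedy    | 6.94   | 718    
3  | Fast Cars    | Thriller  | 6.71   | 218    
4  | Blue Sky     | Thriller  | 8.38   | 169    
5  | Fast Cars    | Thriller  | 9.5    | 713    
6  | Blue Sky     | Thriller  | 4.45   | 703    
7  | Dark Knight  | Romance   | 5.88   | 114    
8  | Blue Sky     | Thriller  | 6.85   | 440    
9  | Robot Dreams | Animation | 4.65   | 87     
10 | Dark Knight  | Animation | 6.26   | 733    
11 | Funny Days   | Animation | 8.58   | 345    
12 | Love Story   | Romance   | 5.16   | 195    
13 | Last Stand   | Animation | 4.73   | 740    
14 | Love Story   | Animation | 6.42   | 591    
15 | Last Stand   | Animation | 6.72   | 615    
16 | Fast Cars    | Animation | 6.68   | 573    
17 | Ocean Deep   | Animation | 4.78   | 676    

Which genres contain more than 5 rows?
SELECT genre, COUNT(*) as cnt
FROM movies
GROUP BY genre
HAVING COUNT(*) > 5

Result:
  Animation: 8
  Thriller: 6

Note: HAVING filters groups after aggregation, WHERE filters rows before.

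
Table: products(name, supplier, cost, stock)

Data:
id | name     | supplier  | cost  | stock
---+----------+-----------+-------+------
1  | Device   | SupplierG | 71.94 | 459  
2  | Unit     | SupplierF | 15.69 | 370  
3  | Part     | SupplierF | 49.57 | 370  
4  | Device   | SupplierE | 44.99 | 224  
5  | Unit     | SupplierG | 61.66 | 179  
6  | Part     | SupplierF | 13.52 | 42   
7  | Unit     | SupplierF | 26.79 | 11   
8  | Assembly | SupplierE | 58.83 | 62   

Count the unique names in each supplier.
SELECT supplier, COUNT(DISTINCT name)
FROM products
GROUP BY supplier

Result:
  SupplierE: 2 distinct
  SupplierF: 2 distinct
  SupplierG: 2 distinct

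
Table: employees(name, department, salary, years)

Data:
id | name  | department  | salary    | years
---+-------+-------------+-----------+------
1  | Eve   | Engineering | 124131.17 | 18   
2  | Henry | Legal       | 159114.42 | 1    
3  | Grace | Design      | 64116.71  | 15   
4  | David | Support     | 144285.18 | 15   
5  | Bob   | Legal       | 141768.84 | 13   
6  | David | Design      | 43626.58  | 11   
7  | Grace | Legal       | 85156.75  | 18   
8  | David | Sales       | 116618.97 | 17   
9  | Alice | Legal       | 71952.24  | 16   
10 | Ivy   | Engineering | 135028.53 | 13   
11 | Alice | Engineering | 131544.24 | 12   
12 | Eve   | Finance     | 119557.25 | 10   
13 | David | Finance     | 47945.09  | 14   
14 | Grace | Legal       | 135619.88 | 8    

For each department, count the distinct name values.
SELECT department, COUNT(DISTINCT name)
FROM employees
GROUP BY department

Result:
  Design: 2 distinct
  Engineering: 3 distinct
  Finance: 2 distinct
  Legal: 4 distinct
  Sales: 1 distinct
  Support: 1 distinct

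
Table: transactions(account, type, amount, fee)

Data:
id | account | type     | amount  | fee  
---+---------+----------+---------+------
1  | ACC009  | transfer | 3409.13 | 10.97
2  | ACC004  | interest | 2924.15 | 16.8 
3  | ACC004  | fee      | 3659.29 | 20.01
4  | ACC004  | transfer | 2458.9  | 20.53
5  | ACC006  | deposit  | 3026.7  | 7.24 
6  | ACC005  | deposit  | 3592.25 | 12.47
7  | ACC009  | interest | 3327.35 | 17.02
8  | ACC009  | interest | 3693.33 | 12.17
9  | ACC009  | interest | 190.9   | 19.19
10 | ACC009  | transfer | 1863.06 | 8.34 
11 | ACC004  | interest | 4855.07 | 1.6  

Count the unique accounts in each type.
SELECT type, COUNT(DISTINCT account)
FROM transactions
GROUP BY type

Result:
  deposit: 2 distinct
  fee: 1 distinct
  interest: 2 distinct
  transfer: 2 distinct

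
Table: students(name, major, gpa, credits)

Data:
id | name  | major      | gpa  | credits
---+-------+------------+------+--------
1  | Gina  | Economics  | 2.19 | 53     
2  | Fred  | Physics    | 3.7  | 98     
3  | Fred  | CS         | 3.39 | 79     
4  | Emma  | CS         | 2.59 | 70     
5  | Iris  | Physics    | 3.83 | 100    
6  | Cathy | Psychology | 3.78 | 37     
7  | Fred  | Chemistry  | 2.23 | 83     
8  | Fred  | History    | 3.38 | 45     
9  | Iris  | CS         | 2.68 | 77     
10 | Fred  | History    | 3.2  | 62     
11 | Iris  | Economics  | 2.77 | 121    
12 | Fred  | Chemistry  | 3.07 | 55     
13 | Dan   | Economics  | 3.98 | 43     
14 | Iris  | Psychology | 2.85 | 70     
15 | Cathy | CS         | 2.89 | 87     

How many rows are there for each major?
SELECT major, COUNT(*) as count
FROM students
GROUP BY major

Result:
  CS: 4
  Chemistry: 2
  Economics: 3
  History: 2
  Physics: 2
  Psychology: 2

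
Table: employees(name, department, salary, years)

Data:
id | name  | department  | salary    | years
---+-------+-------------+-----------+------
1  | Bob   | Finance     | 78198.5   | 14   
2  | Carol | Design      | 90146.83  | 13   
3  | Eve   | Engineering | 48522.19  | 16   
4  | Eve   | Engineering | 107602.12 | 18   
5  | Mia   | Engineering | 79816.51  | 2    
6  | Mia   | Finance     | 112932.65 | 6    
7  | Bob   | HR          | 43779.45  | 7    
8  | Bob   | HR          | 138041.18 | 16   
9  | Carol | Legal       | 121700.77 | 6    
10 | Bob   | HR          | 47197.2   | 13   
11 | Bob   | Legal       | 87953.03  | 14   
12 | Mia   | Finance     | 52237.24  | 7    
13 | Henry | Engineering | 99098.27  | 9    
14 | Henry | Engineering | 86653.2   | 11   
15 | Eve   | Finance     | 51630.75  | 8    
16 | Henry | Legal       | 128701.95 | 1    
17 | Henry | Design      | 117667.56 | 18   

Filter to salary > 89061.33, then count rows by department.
SELECT department, COUNT(*)
FROM employees
WHERE salary > 89061.33
GROUP BY department

Note: WHERE filters rows before grouping.

Result:
  Design: 2
  Engineering: 2
  Finance: 1
  HR: 1
  Legal: 2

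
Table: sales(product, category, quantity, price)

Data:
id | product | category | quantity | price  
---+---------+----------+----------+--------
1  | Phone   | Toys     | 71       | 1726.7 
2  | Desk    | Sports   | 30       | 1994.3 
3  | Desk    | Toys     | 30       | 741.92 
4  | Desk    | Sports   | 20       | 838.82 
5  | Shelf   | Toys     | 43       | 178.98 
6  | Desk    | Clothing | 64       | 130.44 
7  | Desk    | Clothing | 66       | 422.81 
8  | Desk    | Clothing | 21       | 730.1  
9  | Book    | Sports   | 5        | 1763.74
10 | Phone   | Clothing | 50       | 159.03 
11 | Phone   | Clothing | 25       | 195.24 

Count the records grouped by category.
SELECT category, COUNT(*) as count
FROM sales
GROUP BY category

Result:
  Clothing: 5
  Sports: 3
  Toys: 3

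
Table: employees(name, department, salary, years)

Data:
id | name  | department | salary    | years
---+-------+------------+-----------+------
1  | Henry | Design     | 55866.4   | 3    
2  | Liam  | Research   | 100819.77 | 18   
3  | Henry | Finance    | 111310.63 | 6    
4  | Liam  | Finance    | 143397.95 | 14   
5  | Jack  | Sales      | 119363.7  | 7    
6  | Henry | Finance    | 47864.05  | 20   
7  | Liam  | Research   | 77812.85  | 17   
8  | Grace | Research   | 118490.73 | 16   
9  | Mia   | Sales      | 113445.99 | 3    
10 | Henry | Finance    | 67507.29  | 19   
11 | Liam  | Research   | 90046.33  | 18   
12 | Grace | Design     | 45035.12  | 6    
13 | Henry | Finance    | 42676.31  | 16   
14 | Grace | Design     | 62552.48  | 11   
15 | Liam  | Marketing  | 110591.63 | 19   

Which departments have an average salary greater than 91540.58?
SELECT department, AVG(salary)
FROM employees
GROUP BY department
HAVING AVG(salary) > 91540.58

Result:
  Marketing: avg=110591.63
  Research: avg=96792.42
  Sales: avg=116404.85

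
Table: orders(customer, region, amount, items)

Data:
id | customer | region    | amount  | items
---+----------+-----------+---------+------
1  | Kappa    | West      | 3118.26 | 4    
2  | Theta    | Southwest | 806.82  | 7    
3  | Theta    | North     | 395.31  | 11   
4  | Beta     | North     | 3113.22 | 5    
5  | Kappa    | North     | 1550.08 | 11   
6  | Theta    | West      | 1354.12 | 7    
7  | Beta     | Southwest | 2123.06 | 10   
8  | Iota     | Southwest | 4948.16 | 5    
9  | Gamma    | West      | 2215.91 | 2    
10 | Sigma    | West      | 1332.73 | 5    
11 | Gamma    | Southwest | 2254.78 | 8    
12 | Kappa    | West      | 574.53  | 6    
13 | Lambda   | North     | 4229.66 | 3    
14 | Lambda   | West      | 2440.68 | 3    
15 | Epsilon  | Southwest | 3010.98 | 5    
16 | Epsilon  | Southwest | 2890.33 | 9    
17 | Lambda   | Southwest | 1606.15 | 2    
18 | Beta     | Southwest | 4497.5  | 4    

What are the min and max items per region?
SELECT region, MIN(items), MAX(items)
FROM orders
GROUP BY region

Result:
  North: min=3, max=11
  Southwest: min=2, max=10
  West: min=2, max=7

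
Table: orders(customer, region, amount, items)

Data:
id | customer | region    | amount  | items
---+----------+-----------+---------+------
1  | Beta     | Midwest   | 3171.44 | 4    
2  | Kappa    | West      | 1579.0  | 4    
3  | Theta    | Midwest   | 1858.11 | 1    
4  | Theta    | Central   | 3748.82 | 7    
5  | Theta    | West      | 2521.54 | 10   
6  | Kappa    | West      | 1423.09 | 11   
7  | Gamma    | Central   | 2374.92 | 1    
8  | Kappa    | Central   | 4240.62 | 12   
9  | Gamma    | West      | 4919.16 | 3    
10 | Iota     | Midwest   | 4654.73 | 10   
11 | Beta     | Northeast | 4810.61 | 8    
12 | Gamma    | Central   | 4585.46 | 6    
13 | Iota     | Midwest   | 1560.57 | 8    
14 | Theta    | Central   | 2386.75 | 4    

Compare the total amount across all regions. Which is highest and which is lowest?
SELECT region, SUM(amount)
FROM orders
GROUP BY region
ORDER BY SUM(amount)

All groups:
  Northeast: 4810.61
  West: 10442.79
  Midwest: 11244.85
  Central: 17336.57

Highest: Central (17336.57)
Lowest: Northeast (4810.61)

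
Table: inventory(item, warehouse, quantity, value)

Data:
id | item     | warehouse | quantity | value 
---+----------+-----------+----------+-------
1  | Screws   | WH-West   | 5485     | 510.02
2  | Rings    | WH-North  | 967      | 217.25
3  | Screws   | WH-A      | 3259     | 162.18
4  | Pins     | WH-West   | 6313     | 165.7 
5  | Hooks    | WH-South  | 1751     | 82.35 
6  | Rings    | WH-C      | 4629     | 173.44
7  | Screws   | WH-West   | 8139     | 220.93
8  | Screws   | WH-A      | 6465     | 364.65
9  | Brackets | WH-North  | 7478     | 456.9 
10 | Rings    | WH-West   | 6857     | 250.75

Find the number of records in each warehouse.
SELECT warehouse, COUNT(*) as count
FROM inventory
GROUP BY warehouse

Result:
  WH-A: 2
  WH-C: 1
  WH-North: 2
  WH-South: 1
  WH-West: 4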